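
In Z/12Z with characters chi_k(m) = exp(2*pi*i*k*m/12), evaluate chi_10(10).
chi_10(10) = zeta_12^100 = exp(2*I*pi/3)

Explanation: chi_10(10) = zeta_12^(10*10) = zeta_12^100. Since zeta_12^12 = 1, this equals zeta_12^4 = exp(2*pi*i*4/12) = exp(2*I*pi/3).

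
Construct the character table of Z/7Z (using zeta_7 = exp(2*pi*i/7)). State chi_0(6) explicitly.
Character table of Z/7Z (irreps indexed chi_0,...,chi_6 with chi_k(m) = zeta_7^(k*m), zeta_7 = exp(2*pi*i/7)):
  irrep \ class  {0} (size 1)  {1} (size 1)    {2} (size 1)    {3} (size 1)    {4} (size 1)    {5} (size 1)    {6} (size 1)  
  chi_0          1             1               1               1               1               1               1             
  chi_1          1             exp(2*I*pi/7)   exp(4*I*pi/7)   exp(6*I*pi/7)   exp(-6*I*pi/7)  exp(-4*I*pi/7)  exp(-2*I*pi/7)
  chi_2          1             exp(4*I*pi/7)   exp(-6*I*pi/7)  exp(-2*I*pi/7)  exp(2*I*pi/7)   exp(6*I*pi/7)   exp(-4*I*pi/7)
  chi_3          1             exp(6*I*pi/7)   exp(-2*I*pi/7)  exp(4*I*pi/7)   exp(-4*I*pi/7)  exp(2*I*pi/7)   exp(-6*I*pi/7)
  chi_4          1             exp(-6*I*pi/7)  exp(2*I*pi/7)   exp(-4*I*pi/7)  exp(4*I*pi/7)   exp(-2*I*pi/7)  exp(6*I*pi/7) 
  chi_5          1             exp(-4*I*pi/7)  exp(6*I*pi/7)   exp(2*I*pi/7)   exp(-2*I*pi/7)  exp(-6*I*pi/7)  exp(4*I*pi/7) 
  chi_6          1             exp(-2*I*pi/7)  exp(-4*I*pi/7)  exp(-6*I*pi/7)  exp(6*I*pi/7)   exp(4*I*pi/7)   exp(2*I*pi/7) 

Spot check: chi_0(6) = zeta_7^(0*6) = zeta_7^0 = 1.

Reasoning: Z/7Z is abelian, so all 7 irreducible complex representations are 1-dimensional. They are given by chi_k(m) = zeta_7^(k*m) for k = 0,...,6. Row orthogonality: sum_m chi_k(m) conj(chi_l(m)) = 7 * [k = l].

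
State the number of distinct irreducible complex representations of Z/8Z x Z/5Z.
40

Details: The number of irreducible complex representations of a finite group equals its number of conjugacy classes. Z/8Z x Z/5Z is abelian of order 40, so every element is its own conjugacy class: 40 classes, so Z/8Z x Z/5Z (order 40) has exactly 40 irreducible complex representations.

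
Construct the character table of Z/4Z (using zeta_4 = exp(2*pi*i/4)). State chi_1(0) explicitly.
Character table of Z/4Z (irreps indexed chi_0,...,chi_3 with chi_k(m) = zeta_4^(k*m), zeta_4 = exp(2*pi*i/4)):
  irrep \ class  {0} (size 1)  {1} (size 1)  {2} (size 1)  {3} (size 1)
  chi_0          1             1             1             1           
  chi_1          1             I             -1            -I          
  chi_2          1             -1            1             -1          
  chi_3          1             -I            -1            I           

Spot check: chi_1(0) = zeta_4^(1*0) = zeta_4^0 = 1.

Why: Z/4Z is abelian, so all 4 irreducible complex representations are 1-dimensional. They are given by chi_k(m) = zeta_4^(k*m) for k = 0,...,3. Row orthogonality: sum_m chi_k(m) conj(chi_l(m)) = 4 * [k = l].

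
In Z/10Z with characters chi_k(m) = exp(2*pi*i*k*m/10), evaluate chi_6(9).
chi_6(9) = zeta_10^54 = exp(4*I*pi/5)

Why: chi_6(9) = zeta_10^(6*9) = zeta_10^54. Since zeta_10^10 = 1, this equals zeta_10^4 = exp(2*pi*i*4/10) = exp(4*I*pi/5).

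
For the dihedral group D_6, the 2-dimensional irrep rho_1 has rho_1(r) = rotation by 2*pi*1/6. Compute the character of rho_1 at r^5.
chi_{rho_1}(r^5) = 2*cos(2*pi*1*5/6) = 1

Working: rho_1(r^5) is rotation by angle 2*pi*1*5/6, whose trace is 2*cos(2*pi*1*5/6) = 1.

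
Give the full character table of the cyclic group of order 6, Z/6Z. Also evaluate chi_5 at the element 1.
Character table of Z/6Z (irreps indexed chi_0,...,chi_5 with chi_k(m) = zeta_6^(k*m), zeta_6 = exp(2*pi*i/6)):
  irrep \ class  {0} (size 1)  {1} (size 1)    {2} (size 1)    {3} (size 1)  {4} (size 1)    {5} (size 1)  
  chi_0          1             1               1               1             1               1             
  chi_1          1             exp(I*pi/3)     exp(2*I*pi/3)   -1            exp(-2*I*pi/3)  exp(-I*pi/3)  
  chi_2          1             exp(2*I*pi/3)   exp(-2*I*pi/3)  1             exp(2*I*pi/3)   exp(-2*I*pi/3)
  chi_3          1             -1              1               -1            1               -1            
  chi_4          1             exp(-2*I*pi/3)  exp(2*I*pi/3)   1             exp(-2*I*pi/3)  exp(2*I*pi/3) 
  chi_5          1             exp(-I*pi/3)    exp(-2*I*pi/3)  -1            exp(2*I*pi/3)   exp(I*pi/3)   

Spot check: chi_5(1) = zeta_6^(5*1) = zeta_6^5 = exp(-I*pi/3).

Derivation: Z/6Z is abelian, so all 6 irreducible complex representations are 1-dimensional. They are given by chi_k(m) = zeta_6^(k*m) for k = 0,...,5. Row orthogonality: sum_m chi_k(m) conj(chi_l(m)) = 6 * [k = l].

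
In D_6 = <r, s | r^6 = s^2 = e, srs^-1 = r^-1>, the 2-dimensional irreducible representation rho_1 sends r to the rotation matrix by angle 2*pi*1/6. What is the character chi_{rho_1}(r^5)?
chi_{rho_1}(r^5) = 2*cos(2*pi*1*5/6) = 1

rho_1(r^5) is rotation by angle 2*pi*1*5/6, whose trace is 2*cos(2*pi*1*5/6) = 1.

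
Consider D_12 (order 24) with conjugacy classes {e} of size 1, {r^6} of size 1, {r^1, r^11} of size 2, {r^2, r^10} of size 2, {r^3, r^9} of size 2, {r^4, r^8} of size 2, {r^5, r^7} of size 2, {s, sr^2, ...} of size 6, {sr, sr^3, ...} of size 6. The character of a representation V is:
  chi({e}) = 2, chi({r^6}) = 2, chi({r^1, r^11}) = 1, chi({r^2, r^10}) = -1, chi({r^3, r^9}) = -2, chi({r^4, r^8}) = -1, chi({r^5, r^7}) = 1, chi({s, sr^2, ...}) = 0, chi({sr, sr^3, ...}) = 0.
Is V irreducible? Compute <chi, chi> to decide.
Irreducible: <chi, chi> = 1.

Details: <chi, chi> = (1/|G|) sum_C |C| * |chi(C)|^2 = (1/24)[1*|2|^2 + 1*|2|^2 + 2*|1|^2 + 2*|-1|^2 + 2*|-2|^2 + 2*|-1|^2 + 2*|1|^2 + 6*|0|^2 + 6*|0|^2]
  = (1/24)[(4) + (4) + (2) + (2) + (8) + (2) + (2) + (0) + (0)] = 24/24 = 1.
A character is irreducible iff <chi, chi> = 1, so this representation is irreducible.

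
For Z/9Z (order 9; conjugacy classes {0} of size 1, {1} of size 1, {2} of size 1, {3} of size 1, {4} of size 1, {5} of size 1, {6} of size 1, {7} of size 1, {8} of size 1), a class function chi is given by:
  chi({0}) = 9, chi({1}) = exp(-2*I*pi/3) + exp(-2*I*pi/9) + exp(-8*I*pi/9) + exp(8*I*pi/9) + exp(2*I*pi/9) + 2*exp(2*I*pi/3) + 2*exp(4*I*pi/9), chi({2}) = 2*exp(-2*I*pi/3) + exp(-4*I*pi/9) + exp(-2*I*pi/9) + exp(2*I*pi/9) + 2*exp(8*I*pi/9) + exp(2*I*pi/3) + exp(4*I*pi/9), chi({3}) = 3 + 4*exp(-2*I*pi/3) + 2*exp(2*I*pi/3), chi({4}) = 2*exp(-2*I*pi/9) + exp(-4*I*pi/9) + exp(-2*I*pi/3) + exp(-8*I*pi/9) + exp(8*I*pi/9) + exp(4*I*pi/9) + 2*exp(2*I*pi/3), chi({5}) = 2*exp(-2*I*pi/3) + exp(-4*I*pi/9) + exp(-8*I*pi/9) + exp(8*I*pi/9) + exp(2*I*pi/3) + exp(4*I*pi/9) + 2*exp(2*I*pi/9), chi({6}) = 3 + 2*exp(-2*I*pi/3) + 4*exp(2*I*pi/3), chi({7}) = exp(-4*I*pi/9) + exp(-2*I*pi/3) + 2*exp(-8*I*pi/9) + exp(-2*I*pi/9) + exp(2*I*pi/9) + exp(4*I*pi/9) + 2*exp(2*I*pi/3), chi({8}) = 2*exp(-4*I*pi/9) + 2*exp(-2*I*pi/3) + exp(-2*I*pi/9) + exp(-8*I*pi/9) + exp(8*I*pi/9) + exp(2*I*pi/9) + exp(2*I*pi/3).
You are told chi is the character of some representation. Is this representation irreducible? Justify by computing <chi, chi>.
Not irreducible (reducible): <chi, chi> = 13 > 1.

Reasoning: <chi, chi> = (1/|G|) sum_C |C| * |chi(C)|^2 = (1/9)[1*|9|^2 + 1*|exp(-2*I*pi/3) + exp(-2*I*pi/9) + exp(-8*I*pi/9) + exp(8*I*pi/9) + exp(2*I*pi/9) + 2*exp(2*I*pi/3) + 2*exp(4*I*pi/9)|^2 + 1*|2*exp(-2*I*pi/3) + exp(-4*I*pi/9) + exp(-2*I*pi/9) + exp(2*I*pi/9) + 2*exp(8*I*pi/9) + exp(2*I*pi/3) + exp(4*I*pi/9)|^2 + 1*|3 + 4*exp(-2*I*pi/3) + 2*exp(2*I*pi/3)|^2 + 1*|2*exp(-2*I*pi/9) + exp(-4*I*pi/9) + exp(-2*I*pi/3) + exp(-8*I*pi/9) + exp(8*I*pi/9) + exp(4*I*pi/9) + 2*exp(2*I*pi/3)|^2 + 1*|2*exp(-2*I*pi/3) + exp(-4*I*pi/9) + exp(-8*I*pi/9) + exp(8*I*pi/9) + exp(2*I*pi/3) + exp(4*I*pi/9) + 2*exp(2*I*pi/9)|^2 + 1*|3 + 2*exp(-2*I*pi/3) + 4*exp(2*I*pi/3)|^2 + 1*|exp(-4*I*pi/9) + exp(-2*I*pi/3) + 2*exp(-8*I*pi/9) + exp(-2*I*pi/9) + exp(2*I*pi/9) + exp(4*I*pi/9) + 2*exp(2*I*pi/3)|^2 + 1*|2*exp(-4*I*pi/9) + 2*exp(-2*I*pi/3) + exp(-2*I*pi/9) + exp(-8*I*pi/9) + exp(8*I*pi/9) + exp(2*I*pi/9) + exp(2*I*pi/3)|^2]
  = (1/9)[(81) + (13 + 9*exp(-4*I*pi/9) + 8*exp(-2*I*pi/3) + 10*exp(-2*I*pi/9) + 7*exp(-8*I*pi/9) + 7*exp(8*I*pi/9) + 10*exp(2*I*pi/9) + 8*exp(2*I*pi/3) + 9*exp(4*I*pi/9)) + (13 + 10*exp(-4*I*pi/9) + 8*exp(-2*I*pi/3) + 7*exp(-2*I*pi/9) + 9*exp(-8*I*pi/9) + 9*exp(8*I*pi/9) + 7*exp(2*I*pi/9) + 8*exp(2*I*pi/3) + 10*exp(4*I*pi/9)) + (3) + (13 + 8*exp(-2*I*pi/3) + 7*exp(-4*I*pi/9) + 9*exp(-2*I*pi/9) + 10*exp(-8*I*pi/9) + 10*exp(8*I*pi/9) + 9*exp(2*I*pi/9) + 7*exp(4*I*pi/9) + 8*exp(2*I*pi/3)) + (13 + 8*exp(-2*I*pi/3) + 7*exp(-4*I*pi/9) + 9*exp(-2*I*pi/9) + 10*exp(-8*I*pi/9) + 10*exp(8*I*pi/9) + 9*exp(2*I*pi/9) + 7*exp(4*I*pi/9) + 8*exp(2*I*pi/3)) + (3) + (13 + 10*exp(-4*I*pi/9) + 8*exp(-2*I*pi/3) + 7*exp(-2*I*pi/9) + 9*exp(-8*I*pi/9) + 9*exp(8*I*pi/9) + 7*exp(2*I*pi/9) + 8*exp(2*I*pi/3) + 10*exp(4*I*pi/9)) + (13 + 9*exp(-4*I*pi/9) + 8*exp(-2*I*pi/3) + 10*exp(-2*I*pi/9) + 7*exp(-8*I*pi/9) + 7*exp(8*I*pi/9) + 10*exp(2*I*pi/9) + 8*exp(2*I*pi/3) + 9*exp(4*I*pi/9))] = 117/9 = 13.
(Exp terms are combined using exp(i*s)*conj(exp(i*t)) = exp(i*(s-t)), and sums of them are collapsed using the identity that for every m > 1 the m distinct m-th roots of unity sum to 0, e.g. 1 + exp(2*I*pi/3) + exp(-2*I*pi/3) = 0.)
A character is irreducible iff <chi, chi> = 1, so this representation is reducible.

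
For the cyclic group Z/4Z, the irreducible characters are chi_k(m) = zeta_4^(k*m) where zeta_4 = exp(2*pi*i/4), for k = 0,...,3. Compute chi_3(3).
chi_3(3) = zeta_4^9 = I

Working: chi_3(3) = zeta_4^(3*3) = zeta_4^9. Since zeta_4^4 = 1, this equals zeta_4^1 = exp(2*pi*i*1/4) = I.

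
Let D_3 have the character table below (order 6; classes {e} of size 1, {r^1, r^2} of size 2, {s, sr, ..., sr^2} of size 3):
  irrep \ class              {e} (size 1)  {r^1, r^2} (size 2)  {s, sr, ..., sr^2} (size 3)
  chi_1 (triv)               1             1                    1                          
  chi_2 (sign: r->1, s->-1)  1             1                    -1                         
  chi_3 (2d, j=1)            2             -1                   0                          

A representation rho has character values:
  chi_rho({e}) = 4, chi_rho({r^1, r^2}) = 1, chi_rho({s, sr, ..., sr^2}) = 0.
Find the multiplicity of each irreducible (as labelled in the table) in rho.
Multiplicities: chi_1: 1, chi_2: 1, chi_3: 1.

Reasoning: Use <chi_rho, chi> = (1/|G|) sum_C |C| * chi_rho(C) * conj(chi(C)) with |G| = 6 for each irreducible chi in the table:
  <chi_rho, chi_1> = (1/6)[1*(4)*conj(1) + 2*(1)*conj(1) + 3*(0)*conj(1)]
      = (1/6)[(4) + (2) + (0)] = 6/6 = 1
  <chi_rho, chi_2> = (1/6)[1*(4)*conj(1) + 2*(1)*conj(1) + 3*(0)*conj(-1)]
      = (1/6)[(4) + (2) + (0)] = 6/6 = 1
  <chi_rho, chi_3> = (1/6)[1*(4)*conj(2) + 2*(1)*conj(-1) + 3*(0)*conj(0)]
      = (1/6)[(8) + (-2) + (0)] = 6/6 = 1
Dimension check: dim(rho) = sum (mult * dim) = 1*1 + 1*1 + 1*2 = 4 = chi_rho(e) = 4.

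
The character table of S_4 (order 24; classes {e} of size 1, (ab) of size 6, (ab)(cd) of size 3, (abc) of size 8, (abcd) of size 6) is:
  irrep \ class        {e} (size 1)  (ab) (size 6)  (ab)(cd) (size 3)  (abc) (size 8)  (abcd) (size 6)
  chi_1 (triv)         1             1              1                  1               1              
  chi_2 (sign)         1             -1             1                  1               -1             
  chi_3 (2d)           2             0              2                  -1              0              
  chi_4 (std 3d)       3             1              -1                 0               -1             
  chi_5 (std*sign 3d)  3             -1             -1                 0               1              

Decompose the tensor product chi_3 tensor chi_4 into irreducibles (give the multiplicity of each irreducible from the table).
chi_3 tensor chi_4 = chi_4 + chi_5 (all other irreducibles have multiplicity 0).

Justification: The character of a tensor product is the pointwise product (chi_3 * chi_4)(C) = chi_3(C) * chi_4(C):
  {e}: (2)*(3), (ab): (0)*(1), (ab)(cd): (2)*(-1), (abc): (-1)*(0), (abcd): (0)*(-1)
so (chi_3 * chi_4) takes values
  {e} -> 6, (ab) -> 0, (ab)(cd) -> -2, (abc) -> 0, (abcd) -> 0.
Now take the inner product of this character with each irreducible chi from the table, <chi_3*chi_4, chi> = (1/24) sum_C |C| (chi_3*chi_4)(C) conj(chi(C)):
  <chi_3*chi_4, chi_1> = (1/24)[1*(6)*conj(1) + 6*(0)*conj(1) + 3*(-2)*conj(1) + 8*(0)*conj(1) + 6*(0)*conj(1)]
      = (1/24)[(6) + (0) + (-6) + (0) + (0)] = 0/24 = 0
  <chi_3*chi_4, chi_2> = (1/24)[1*(6)*conj(1) + 6*(0)*conj(-1) + 3*(-2)*conj(1) + 8*(0)*conj(1) + 6*(0)*conj(-1)]
      = (1/24)[(6) + (0) + (-6) + (0) + (0)] = 0/24 = 0
  <chi_3*chi_4, chi_3> = (1/24)[1*(6)*conj(2) + 6*(0)*conj(0) + 3*(-2)*conj(2) + 8*(0)*conj(-1) + 6*(0)*conj(0)]
      = (1/24)[(12) + (0) + (-12) + (0) + (0)] = 0/24 = 0
  <chi_3*chi_4, chi_4> = (1/24)[1*(6)*conj(3) + 6*(0)*conj(1) + 3*(-2)*conj(-1) + 8*(0)*conj(0) + 6*(0)*conj(-1)]
      = (1/24)[(18) + (0) + (6) + (0) + (0)] = 24/24 = 1
  <chi_3*chi_4, chi_5> = (1/24)[1*(6)*conj(3) + 6*(0)*conj(-1) + 3*(-2)*conj(-1) + 8*(0)*conj(0) + 6*(0)*conj(1)]
      = (1/24)[(18) + (0) + (6) + (0) + (0)] = 24/24 = 1
Hence the multiplicities are chi_4: 1, chi_5: 1. Dimension check: dim(chi_3)*dim(chi_4) = 2*3 = 6 and sum (mult * dim) = 1*3 + 1*3 = 6.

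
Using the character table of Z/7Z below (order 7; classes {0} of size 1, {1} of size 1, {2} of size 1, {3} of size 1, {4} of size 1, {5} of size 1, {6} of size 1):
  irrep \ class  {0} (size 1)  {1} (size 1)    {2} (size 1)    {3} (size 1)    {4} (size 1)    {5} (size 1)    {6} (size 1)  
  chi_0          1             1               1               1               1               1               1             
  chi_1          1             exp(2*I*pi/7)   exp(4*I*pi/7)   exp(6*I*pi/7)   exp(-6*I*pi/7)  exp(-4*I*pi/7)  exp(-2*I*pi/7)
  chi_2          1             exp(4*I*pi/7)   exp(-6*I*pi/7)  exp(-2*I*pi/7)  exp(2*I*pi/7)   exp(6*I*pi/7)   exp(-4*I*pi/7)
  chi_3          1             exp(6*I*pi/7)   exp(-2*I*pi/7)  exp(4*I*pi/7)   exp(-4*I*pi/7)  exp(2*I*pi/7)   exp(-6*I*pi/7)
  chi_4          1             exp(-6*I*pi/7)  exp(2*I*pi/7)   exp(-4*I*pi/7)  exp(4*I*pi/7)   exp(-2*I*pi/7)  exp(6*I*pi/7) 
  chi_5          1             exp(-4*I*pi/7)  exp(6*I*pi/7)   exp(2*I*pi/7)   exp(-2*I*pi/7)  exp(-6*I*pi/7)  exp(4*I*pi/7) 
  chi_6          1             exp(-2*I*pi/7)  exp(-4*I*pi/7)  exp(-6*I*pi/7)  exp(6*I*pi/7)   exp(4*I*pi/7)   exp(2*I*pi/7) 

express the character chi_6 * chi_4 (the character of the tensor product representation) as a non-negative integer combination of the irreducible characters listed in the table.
chi_6 tensor chi_4 = chi_3 (all other irreducibles have multiplicity 0).

Solution. The character of a tensor product is the pointwise product (chi_6 * chi_4)(C) = chi_6(C) * chi_4(C):
  {0}: (1)*(1), {1}: (exp(-2*I*pi/7))*(exp(-6*I*pi/7)), {2}: (exp(-4*I*pi/7))*(exp(2*I*pi/7)), {3}: (exp(-6*I*pi/7))*(exp(-4*I*pi/7)), {4}: (exp(6*I*pi/7))*(exp(4*I*pi/7)), {5}: (exp(4*I*pi/7))*(exp(-2*I*pi/7)), {6}: (exp(2*I*pi/7))*(exp(6*I*pi/7))
so (chi_6 * chi_4) takes values
  {0} -> 1, {1} -> exp(6*I*pi/7), {2} -> exp(-2*I*pi/7), {3} -> exp(4*I*pi/7), {4} -> exp(-4*I*pi/7), {5} -> exp(2*I*pi/7), {6} -> exp(-6*I*pi/7).
Now take the inner product of this character with each irreducible chi from the table, <chi_6*chi_4, chi> = (1/7) sum_C |C| (chi_6*chi_4)(C) conj(chi(C)):
  <chi_6*chi_4, chi_0> = (1/7)[1*(1)*conj(1) + 1*(exp(6*I*pi/7))*conj(1) + 1*(exp(-2*I*pi/7))*conj(1) + 1*(exp(4*I*pi/7))*conj(1) + 1*(exp(-4*I*pi/7))*conj(1) + 1*(exp(2*I*pi/7))*conj(1) + 1*(exp(-6*I*pi/7))*conj(1)]
      = (1/7)[(1) + (exp(6*I*pi/7)) + (exp(-2*I*pi/7)) + (exp(4*I*pi/7)) + (exp(-4*I*pi/7)) + (exp(2*I*pi/7)) + (exp(-6*I*pi/7))] = 0/7 = 0
  <chi_6*chi_4, chi_1> = (1/7)[1*(1)*conj(1) + 1*(exp(6*I*pi/7))*conj(exp(2*I*pi/7)) + 1*(exp(-2*I*pi/7))*conj(exp(4*I*pi/7)) + 1*(exp(4*I*pi/7))*conj(exp(6*I*pi/7)) + 1*(exp(-4*I*pi/7))*conj(exp(-6*I*pi/7)) + 1*(exp(2*I*pi/7))*conj(exp(-4*I*pi/7)) + 1*(exp(-6*I*pi/7))*conj(exp(-2*I*pi/7))]
      = (1/7)[(1) + (exp(4*I*pi/7)) + (exp(-6*I*pi/7)) + (exp(-2*I*pi/7)) + (exp(2*I*pi/7)) + (exp(6*I*pi/7)) + (exp(-4*I*pi/7))] = 0/7 = 0
  <chi_6*chi_4, chi_2> = (1/7)[1*(1)*conj(1) + 1*(exp(6*I*pi/7))*conj(exp(4*I*pi/7)) + 1*(exp(-2*I*pi/7))*conj(exp(-6*I*pi/7)) + 1*(exp(4*I*pi/7))*conj(exp(-2*I*pi/7)) + 1*(exp(-4*I*pi/7))*conj(exp(2*I*pi/7)) + 1*(exp(2*I*pi/7))*conj(exp(6*I*pi/7)) + 1*(exp(-6*I*pi/7))*conj(exp(-4*I*pi/7))]
      = (1/7)[(1) + (exp(2*I*pi/7)) + (exp(4*I*pi/7)) + (exp(6*I*pi/7)) + (exp(-6*I*pi/7)) + (exp(-4*I*pi/7)) + (exp(-2*I*pi/7))] = 0/7 = 0
  <chi_6*chi_4, chi_3> = (1/7)[1*(1)*conj(1) + 1*(exp(6*I*pi/7))*conj(exp(6*I*pi/7)) + 1*(exp(-2*I*pi/7))*conj(exp(-2*I*pi/7)) + 1*(exp(4*I*pi/7))*conj(exp(4*I*pi/7)) + 1*(exp(-4*I*pi/7))*conj(exp(-4*I*pi/7)) + 1*(exp(2*I*pi/7))*conj(exp(2*I*pi/7)) + 1*(exp(-6*I*pi/7))*conj(exp(-6*I*pi/7))]
      = (1/7)[(1) + (1) + (1) + (1) + (1) + (1) + (1)] = 7/7 = 1
  <chi_6*chi_4, chi_4> = (1/7)[1*(1)*conj(1) + 1*(exp(6*I*pi/7))*conj(exp(-6*I*pi/7)) + 1*(exp(-2*I*pi/7))*conj(exp(2*I*pi/7)) + 1*(exp(4*I*pi/7))*conj(exp(-4*I*pi/7)) + 1*(exp(-4*I*pi/7))*conj(exp(4*I*pi/7)) + 1*(exp(2*I*pi/7))*conj(exp(-2*I*pi/7)) + 1*(exp(-6*I*pi/7))*conj(exp(6*I*pi/7))]
      = (1/7)[(1) + (exp(-2*I*pi/7)) + (exp(-4*I*pi/7)) + (exp(-6*I*pi/7)) + (exp(6*I*pi/7)) + (exp(4*I*pi/7)) + (exp(2*I*pi/7))] = 0/7 = 0
  <chi_6*chi_4, chi_5> = (1/7)[1*(1)*conj(1) + 1*(exp(6*I*pi/7))*conj(exp(-4*I*pi/7)) + 1*(exp(-2*I*pi/7))*conj(exp(6*I*pi/7)) + 1*(exp(4*I*pi/7))*conj(exp(2*I*pi/7)) + 1*(exp(-4*I*pi/7))*conj(exp(-2*I*pi/7)) + 1*(exp(2*I*pi/7))*conj(exp(-6*I*pi/7)) + 1*(exp(-6*I*pi/7))*conj(exp(4*I*pi/7))]
      = (1/7)[(1) + (exp(-4*I*pi/7)) + (exp(6*I*pi/7)) + (exp(2*I*pi/7)) + (exp(-2*I*pi/7)) + (exp(-6*I*pi/7)) + (exp(4*I*pi/7))] = 0/7 = 0
  <chi_6*chi_4, chi_6> = (1/7)[1*(1)*conj(1) + 1*(exp(6*I*pi/7))*conj(exp(-2*I*pi/7)) + 1*(exp(-2*I*pi/7))*conj(exp(-4*I*pi/7)) + 1*(exp(4*I*pi/7))*conj(exp(-6*I*pi/7)) + 1*(exp(-4*I*pi/7))*conj(exp(6*I*pi/7)) + 1*(exp(2*I*pi/7))*conj(exp(4*I*pi/7)) + 1*(exp(-6*I*pi/7))*conj(exp(2*I*pi/7))]
      = (1/7)[(1) + (exp(-6*I*pi/7)) + (exp(2*I*pi/7)) + (exp(-4*I*pi/7)) + (exp(4*I*pi/7)) + (exp(-2*I*pi/7)) + (exp(6*I*pi/7))] = 0/7 = 0
(Exp terms are combined using exp(i*s)*conj(exp(i*t)) = exp(i*(s-t)), and sums of them are collapsed using the identity that for every m > 1 the m distinct m-th roots of unity sum to 0, e.g. 1 + exp(2*I*pi/3) + exp(-2*I*pi/3) = 0.)
Hence the multiplicities are chi_3: 1. Dimension check: dim(chi_6)*dim(chi_4) = 1*1 = 1 and sum (mult * dim) = 1*1 = 1.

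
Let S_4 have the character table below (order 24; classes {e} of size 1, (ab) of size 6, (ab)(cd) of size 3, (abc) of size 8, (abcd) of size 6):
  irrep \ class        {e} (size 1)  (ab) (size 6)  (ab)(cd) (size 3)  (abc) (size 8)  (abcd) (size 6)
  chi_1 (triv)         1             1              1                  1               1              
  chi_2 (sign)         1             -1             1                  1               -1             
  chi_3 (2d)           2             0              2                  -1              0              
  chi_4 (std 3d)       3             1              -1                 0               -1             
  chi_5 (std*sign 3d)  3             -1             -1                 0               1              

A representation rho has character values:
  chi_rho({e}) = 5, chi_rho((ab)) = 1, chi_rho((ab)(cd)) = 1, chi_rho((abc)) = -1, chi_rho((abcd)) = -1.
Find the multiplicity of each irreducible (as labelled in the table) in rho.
Multiplicities: chi_1: 0, chi_2: 0, chi_3: 1, chi_4: 1, chi_5: 0.

Working: Use <chi_rho, chi> = (1/|G|) sum_C |C| * chi_rho(C) * conj(chi(C)) with |G| = 24 for each irreducible chi in the table:
  <chi_rho, chi_1> = (1/24)[1*(5)*conj(1) + 6*(1)*conj(1) + 3*(1)*conj(1) + 8*(-1)*conj(1) + 6*(-1)*conj(1)]
      = (1/24)[(5) + (6) + (3) + (-8) + (-6)] = 0/24 = 0
  <chi_rho, chi_2> = (1/24)[1*(5)*conj(1) + 6*(1)*conj(-1) + 3*(1)*conj(1) + 8*(-1)*conj(1) + 6*(-1)*conj(-1)]
      = (1/24)[(5) + (-6) + (3) + (-8) + (6)] = 0/24 = 0
  <chi_rho, chi_3> = (1/24)[1*(5)*conj(2) + 6*(1)*conj(0) + 3*(1)*conj(2) + 8*(-1)*conj(-1) + 6*(-1)*conj(0)]
      = (1/24)[(10) + (0) + (6) + (8) + (0)] = 24/24 = 1
  <chi_rho, chi_4> = (1/24)[1*(5)*conj(3) + 6*(1)*conj(1) + 3*(1)*conj(-1) + 8*(-1)*conj(0) + 6*(-1)*conj(-1)]
      = (1/24)[(15) + (6) + (-3) + (0) + (6)] = 24/24 = 1
  <chi_rho, chi_5> = (1/24)[1*(5)*conj(3) + 6*(1)*conj(-1) + 3*(1)*conj(-1) + 8*(-1)*conj(0) + 6*(-1)*conj(1)]
      = (1/24)[(15) + (-6) + (-3) + (0) + (-6)] = 0/24 = 0
Dimension check: dim(rho) = sum (mult * dim) = 0*1 + 0*1 + 1*2 + 1*3 + 0*3 = 5 = chi_rho(e) = 5.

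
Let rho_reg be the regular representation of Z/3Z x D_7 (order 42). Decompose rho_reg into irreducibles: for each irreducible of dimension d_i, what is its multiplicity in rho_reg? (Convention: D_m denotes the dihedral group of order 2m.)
Each irreducible V_i of dimension d_i appears with multiplicity d_i, i.e. rho_reg = (direct sum over all irreducibles V_i) d_i V_i. The irreducible dimensions for Z/3Z x D_7 are 1, 1, 1, 1, 1, 1, 2, 2, 2, 2, 2, 2, 2, 2, 2: 6 irreducibles of dimension 1, each with multiplicity 1; 9 irreducibles of dimension 2, each with multiplicity 2. Total dimension 6*1*1 + 9*2*2 = 42 = |G|.

Derivation: General theorem: in the regular representation of a finite group G, each irreducible appears with multiplicity equal to its dimension. Check: dim(rho_reg) = sum d_i^2 = 1 + 1 + 1 + 1 + 1 + 1 + 4 + 4 + 4 + 4 + 4 + 4 + 4 + 4 + 4 = 42 = |G|.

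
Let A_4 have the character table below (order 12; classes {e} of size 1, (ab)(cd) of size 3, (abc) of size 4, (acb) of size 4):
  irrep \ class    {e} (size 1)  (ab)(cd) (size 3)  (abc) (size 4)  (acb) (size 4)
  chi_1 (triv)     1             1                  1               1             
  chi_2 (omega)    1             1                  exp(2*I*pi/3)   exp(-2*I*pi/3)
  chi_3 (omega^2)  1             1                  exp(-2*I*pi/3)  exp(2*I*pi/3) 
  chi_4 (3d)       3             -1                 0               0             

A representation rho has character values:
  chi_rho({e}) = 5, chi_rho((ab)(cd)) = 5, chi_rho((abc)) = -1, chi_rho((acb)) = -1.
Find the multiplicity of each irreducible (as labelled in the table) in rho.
Multiplicities: chi_1: 1, chi_2: 2, chi_3: 2, chi_4: 0.

Reasoning: Use <chi_rho, chi> = (1/|G|) sum_C |C| * chi_rho(C) * conj(chi(C)) with |G| = 12 for each irreducible chi in the table:
  <chi_rho, chi_1> = (1/12)[1*(5)*conj(1) + 3*(5)*conj(1) + 4*(-1)*conj(1) + 4*(-1)*conj(1)]
      = (1/12)[(5) + (15) + (-4) + (-4)] = 12/12 = 1
  <chi_rho, chi_2> = (1/12)[1*(5)*conj(1) + 3*(5)*conj(1) + 4*(-1)*conj(exp(2*I*pi/3)) + 4*(-1)*conj(exp(-2*I*pi/3))]
      = (1/12)[(5) + (15) + (8 + 4*exp(-2*I*pi/3) + 8*exp(2*I*pi/3)) + (8 + 8*exp(-2*I*pi/3) + 4*exp(2*I*pi/3))] = 24/12 = 2
  <chi_rho, chi_3> = (1/12)[1*(5)*conj(1) + 3*(5)*conj(1) + 4*(-1)*conj(exp(-2*I*pi/3)) + 4*(-1)*conj(exp(2*I*pi/3))]
      = (1/12)[(5) + (15) + (8 + 8*exp(-2*I*pi/3) + 4*exp(2*I*pi/3)) + (8 + 4*exp(-2*I*pi/3) + 8*exp(2*I*pi/3))] = 24/12 = 2
  <chi_rho, chi_4> = (1/12)[1*(5)*conj(3) + 3*(5)*conj(-1) + 4*(-1)*conj(0) + 4*(-1)*conj(0)]
      = (1/12)[(15) + (-15) + (0) + (0)] = 0/12 = 0
(Exp terms are combined using exp(i*s)*conj(exp(i*t)) = exp(i*(s-t)), and sums of them are collapsed using the identity that for every m > 1 the m distinct m-th roots of unity sum to 0, e.g. 1 + exp(2*I*pi/3) + exp(-2*I*pi/3) = 0.)
Dimension check: dim(rho) = sum (mult * dim) = 1*1 + 2*1 + 2*1 + 0*3 = 5 = chi_rho(e) = 5.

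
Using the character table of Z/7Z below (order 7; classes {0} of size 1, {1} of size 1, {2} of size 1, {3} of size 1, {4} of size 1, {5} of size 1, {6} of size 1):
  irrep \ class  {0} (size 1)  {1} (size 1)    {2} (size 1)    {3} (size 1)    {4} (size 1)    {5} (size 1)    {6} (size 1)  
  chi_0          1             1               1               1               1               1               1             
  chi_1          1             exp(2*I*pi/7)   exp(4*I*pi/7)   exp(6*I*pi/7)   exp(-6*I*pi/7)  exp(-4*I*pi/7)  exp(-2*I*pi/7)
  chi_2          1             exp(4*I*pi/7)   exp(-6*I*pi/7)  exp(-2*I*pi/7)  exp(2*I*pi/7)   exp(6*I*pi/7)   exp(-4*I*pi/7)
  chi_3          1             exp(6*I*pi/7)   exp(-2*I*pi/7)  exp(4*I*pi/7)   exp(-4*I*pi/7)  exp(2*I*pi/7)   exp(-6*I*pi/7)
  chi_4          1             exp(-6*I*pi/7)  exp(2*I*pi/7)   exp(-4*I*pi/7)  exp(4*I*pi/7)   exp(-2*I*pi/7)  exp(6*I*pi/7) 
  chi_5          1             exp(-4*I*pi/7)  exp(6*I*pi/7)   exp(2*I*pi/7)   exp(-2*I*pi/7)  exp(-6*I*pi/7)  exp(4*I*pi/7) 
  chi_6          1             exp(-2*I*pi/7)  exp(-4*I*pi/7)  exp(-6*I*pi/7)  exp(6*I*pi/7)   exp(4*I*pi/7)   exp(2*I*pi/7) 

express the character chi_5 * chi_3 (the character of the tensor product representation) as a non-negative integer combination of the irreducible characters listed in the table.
chi_5 tensor chi_3 = chi_1 (all other irreducibles have multiplicity 0).

Working: The character of a tensor product is the pointwise product (chi_5 * chi_3)(C) = chi_5(C) * chi_3(C):
  {0}: (1)*(1), {1}: (exp(-4*I*pi/7))*(exp(6*I*pi/7)), {2}: (exp(6*I*pi/7))*(exp(-2*I*pi/7)), {3}: (exp(2*I*pi/7))*(exp(4*I*pi/7)), {4}: (exp(-2*I*pi/7))*(exp(-4*I*pi/7)), {5}: (exp(-6*I*pi/7))*(exp(2*I*pi/7)), {6}: (exp(4*I*pi/7))*(exp(-6*I*pi/7))
so (chi_5 * chi_3) takes values
  {0} -> 1, {1} -> exp(2*I*pi/7), {2} -> exp(4*I*pi/7), {3} -> exp(6*I*pi/7), {4} -> exp(-6*I*pi/7), {5} -> exp(-4*I*pi/7), {6} -> exp(-2*I*pi/7).
Now take the inner product of this character with each irreducible chi from the table, <chi_5*chi_3, chi> = (1/7) sum_C |C| (chi_5*chi_3)(C) conj(chi(C)):
  <chi_5*chi_3, chi_0> = (1/7)[1*(1)*conj(1) + 1*(exp(2*I*pi/7))*conj(1) + 1*(exp(4*I*pi/7))*conj(1) + 1*(exp(6*I*pi/7))*conj(1) + 1*(exp(-6*I*pi/7))*conj(1) + 1*(exp(-4*I*pi/7))*conj(1) + 1*(exp(-2*I*pi/7))*conj(1)]
      = (1/7)[(1) + (exp(2*I*pi/7)) + (exp(4*I*pi/7)) + (exp(6*I*pi/7)) + (exp(-6*I*pi/7)) + (exp(-4*I*pi/7)) + (exp(-2*I*pi/7))] = 0/7 = 0
  <chi_5*chi_3, chi_1> = (1/7)[1*(1)*conj(1) + 1*(exp(2*I*pi/7))*conj(exp(2*I*pi/7)) + 1*(exp(4*I*pi/7))*conj(exp(4*I*pi/7)) + 1*(exp(6*I*pi/7))*conj(exp(6*I*pi/7)) + 1*(exp(-6*I*pi/7))*conj(exp(-6*I*pi/7)) + 1*(exp(-4*I*pi/7))*conj(exp(-4*I*pi/7)) + 1*(exp(-2*I*pi/7))*conj(exp(-2*I*pi/7))]
      = (1/7)[(1) + (1) + (1) + (1) + (1) + (1) + (1)] = 7/7 = 1
  <chi_5*chi_3, chi_2> = (1/7)[1*(1)*conj(1) + 1*(exp(2*I*pi/7))*conj(exp(4*I*pi/7)) + 1*(exp(4*I*pi/7))*conj(exp(-6*I*pi/7)) + 1*(exp(6*I*pi/7))*conj(exp(-2*I*pi/7)) + 1*(exp(-6*I*pi/7))*conj(exp(2*I*pi/7)) + 1*(exp(-4*I*pi/7))*conj(exp(6*I*pi/7)) + 1*(exp(-2*I*pi/7))*conj(exp(-4*I*pi/7))]
      = (1/7)[(1) + (exp(-2*I*pi/7)) + (exp(-4*I*pi/7)) + (exp(-6*I*pi/7)) + (exp(6*I*pi/7)) + (exp(4*I*pi/7)) + (exp(2*I*pi/7))] = 0/7 = 0
  <chi_5*chi_3, chi_3> = (1/7)[1*(1)*conj(1) + 1*(exp(2*I*pi/7))*conj(exp(6*I*pi/7)) + 1*(exp(4*I*pi/7))*conj(exp(-2*I*pi/7)) + 1*(exp(6*I*pi/7))*conj(exp(4*I*pi/7)) + 1*(exp(-6*I*pi/7))*conj(exp(-4*I*pi/7)) + 1*(exp(-4*I*pi/7))*conj(exp(2*I*pi/7)) + 1*(exp(-2*I*pi/7))*conj(exp(-6*I*pi/7))]
      = (1/7)[(1) + (exp(-4*I*pi/7)) + (exp(6*I*pi/7)) + (exp(2*I*pi/7)) + (exp(-2*I*pi/7)) + (exp(-6*I*pi/7)) + (exp(4*I*pi/7))] = 0/7 = 0
  <chi_5*chi_3, chi_4> = (1/7)[1*(1)*conj(1) + 1*(exp(2*I*pi/7))*conj(exp(-6*I*pi/7)) + 1*(exp(4*I*pi/7))*conj(exp(2*I*pi/7)) + 1*(exp(6*I*pi/7))*conj(exp(-4*I*pi/7)) + 1*(exp(-6*I*pi/7))*conj(exp(4*I*pi/7)) + 1*(exp(-4*I*pi/7))*conj(exp(-2*I*pi/7)) + 1*(exp(-2*I*pi/7))*conj(exp(6*I*pi/7))]
      = (1/7)[(1) + (exp(-6*I*pi/7)) + (exp(2*I*pi/7)) + (exp(-4*I*pi/7)) + (exp(4*I*pi/7)) + (exp(-2*I*pi/7)) + (exp(6*I*pi/7))] = 0/7 = 0
  <chi_5*chi_3, chi_5> = (1/7)[1*(1)*conj(1) + 1*(exp(2*I*pi/7))*conj(exp(-4*I*pi/7)) + 1*(exp(4*I*pi/7))*conj(exp(6*I*pi/7)) + 1*(exp(6*I*pi/7))*conj(exp(2*I*pi/7)) + 1*(exp(-6*I*pi/7))*conj(exp(-2*I*pi/7)) + 1*(exp(-4*I*pi/7))*conj(exp(-6*I*pi/7)) + 1*(exp(-2*I*pi/7))*conj(exp(4*I*pi/7))]
      = (1/7)[(1) + (exp(6*I*pi/7)) + (exp(-2*I*pi/7)) + (exp(4*I*pi/7)) + (exp(-4*I*pi/7)) + (exp(2*I*pi/7)) + (exp(-6*I*pi/7))] = 0/7 = 0
  <chi_5*chi_3, chi_6> = (1/7)[1*(1)*conj(1) + 1*(exp(2*I*pi/7))*conj(exp(-2*I*pi/7)) + 1*(exp(4*I*pi/7))*conj(exp(-4*I*pi/7)) + 1*(exp(6*I*pi/7))*conj(exp(-6*I*pi/7)) + 1*(exp(-6*I*pi/7))*conj(exp(6*I*pi/7)) + 1*(exp(-4*I*pi/7))*conj(exp(4*I*pi/7)) + 1*(exp(-2*I*pi/7))*conj(exp(2*I*pi/7))]
      = (1/7)[(1) + (exp(4*I*pi/7)) + (exp(-6*I*pi/7)) + (exp(-2*I*pi/7)) + (exp(2*I*pi/7)) + (exp(6*I*pi/7)) + (exp(-4*I*pi/7))] = 0/7 = 0
(Exp terms are combined using exp(i*s)*conj(exp(i*t)) = exp(i*(s-t)), and sums of them are collapsed using the identity that for every m > 1 the m distinct m-th roots of unity sum to 0, e.g. 1 + exp(2*I*pi/3) + exp(-2*I*pi/3) = 0.)
Hence the multiplicities are chi_1: 1. Dimension check: dim(chi_5)*dim(chi_3) = 1*1 = 1 and sum (mult * dim) = 1*1 = 1.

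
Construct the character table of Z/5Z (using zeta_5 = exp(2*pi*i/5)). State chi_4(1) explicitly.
Character table of Z/5Z (irreps indexed chi_0,...,chi_4 with chi_k(m) = zeta_5^(k*m), zeta_5 = exp(2*pi*i/5)):
  irrep \ class  {0} (size 1)  {1} (size 1)    {2} (size 1)    {3} (size 1)    {4} (size 1)  
  chi_0          1             1               1               1               1             
  chi_1          1             exp(2*I*pi/5)   exp(4*I*pi/5)   exp(-4*I*pi/5)  exp(-2*I*pi/5)
  chi_2          1             exp(4*I*pi/5)   exp(-2*I*pi/5)  exp(2*I*pi/5)   exp(-4*I*pi/5)
  chi_3          1             exp(-4*I*pi/5)  exp(2*I*pi/5)   exp(-2*I*pi/5)  exp(4*I*pi/5) 
  chi_4          1             exp(-2*I*pi/5)  exp(-4*I*pi/5)  exp(4*I*pi/5)   exp(2*I*pi/5) 

Spot check: chi_4(1) = zeta_5^(4*1) = zeta_5^4 = exp(-2*I*pi/5).

Solution. Z/5Z is abelian, so all 5 irreducible complex representations are 1-dimensional. They are given by chi_k(m) = zeta_5^(k*m) for k = 0,...,4. Row orthogonality: sum_m chi_k(m) conj(chi_l(m)) = 5 * [k = l].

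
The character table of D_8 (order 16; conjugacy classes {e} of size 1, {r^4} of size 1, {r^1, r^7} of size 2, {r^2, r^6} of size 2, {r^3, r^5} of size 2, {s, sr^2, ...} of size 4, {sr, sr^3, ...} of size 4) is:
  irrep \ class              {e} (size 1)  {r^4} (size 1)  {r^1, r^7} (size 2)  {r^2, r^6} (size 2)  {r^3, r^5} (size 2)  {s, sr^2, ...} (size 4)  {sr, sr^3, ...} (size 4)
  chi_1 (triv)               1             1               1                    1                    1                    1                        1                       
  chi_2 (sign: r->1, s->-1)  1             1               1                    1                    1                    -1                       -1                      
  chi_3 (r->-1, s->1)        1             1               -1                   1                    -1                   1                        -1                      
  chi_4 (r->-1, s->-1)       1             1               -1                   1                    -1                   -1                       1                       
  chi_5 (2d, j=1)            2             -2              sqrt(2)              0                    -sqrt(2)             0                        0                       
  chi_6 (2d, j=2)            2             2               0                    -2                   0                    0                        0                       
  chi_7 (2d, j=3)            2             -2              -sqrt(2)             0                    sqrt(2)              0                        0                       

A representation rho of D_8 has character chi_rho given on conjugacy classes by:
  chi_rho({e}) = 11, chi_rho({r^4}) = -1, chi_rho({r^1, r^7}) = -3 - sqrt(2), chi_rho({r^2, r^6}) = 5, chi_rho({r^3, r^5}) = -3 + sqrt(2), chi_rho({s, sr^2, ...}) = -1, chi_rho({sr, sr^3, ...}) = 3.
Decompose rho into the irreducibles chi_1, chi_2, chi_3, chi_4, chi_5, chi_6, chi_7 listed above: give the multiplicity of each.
Multiplicities: chi_1: 1, chi_2: 0, chi_3: 1, chi_4: 3, chi_5: 1, chi_6: 0, chi_7: 2.

Explanation: Use <chi_rho, chi> = (1/|G|) sum_C |C| * chi_rho(C) * conj(chi(C)) with |G| = 16 for each irreducible chi in the table:
  <chi_rho, chi_1> = (1/16)[1*(11)*conj(1) + 1*(-1)*conj(1) + 2*(-3 - sqrt(2))*conj(1) + 2*(5)*conj(1) + 2*(-3 + sqrt(2))*conj(1) + 4*(-1)*conj(1) + 4*(3)*conj(1)]
      = (1/16)[(11) + (-1) + (-6 - 2*sqrt(2)) + (10) + (-6 + 2*sqrt(2)) + (-4) + (12)] = 16/16 = 1
  <chi_rho, chi_2> = (1/16)[1*(11)*conj(1) + 1*(-1)*conj(1) + 2*(-3 - sqrt(2))*conj(1) + 2*(5)*conj(1) + 2*(-3 + sqrt(2))*conj(1) + 4*(-1)*conj(-1) + 4*(3)*conj(-1)]
      = (1/16)[(11) + (-1) + (-6 - 2*sqrt(2)) + (10) + (-6 + 2*sqrt(2)) + (4) + (-12)] = 0/16 = 0
  <chi_rho, chi_3> = (1/16)[1*(11)*conj(1) + 1*(-1)*conj(1) + 2*(-3 - sqrt(2))*conj(-1) + 2*(5)*conj(1) + 2*(-3 + sqrt(2))*conj(-1) + 4*(-1)*conj(1) + 4*(3)*conj(-1)]
      = (1/16)[(11) + (-1) + (2*sqrt(2) + 6) + (10) + (6 - 2*sqrt(2)) + (-4) + (-12)] = 16/16 = 1
  <chi_rho, chi_4> = (1/16)[1*(11)*conj(1) + 1*(-1)*conj(1) + 2*(-3 - sqrt(2))*conj(-1) + 2*(5)*conj(1) + 2*(-3 + sqrt(2))*conj(-1) + 4*(-1)*conj(-1) + 4*(3)*conj(1)]
      = (1/16)[(11) + (-1) + (2*sqrt(2) + 6) + (10) + (6 - 2*sqrt(2)) + (4) + (12)] = 48/16 = 3
  <chi_rho, chi_5> = (1/16)[1*(11)*conj(2) + 1*(-1)*conj(-2) + 2*(-3 - sqrt(2))*conj(sqrt(2)) + 2*(5)*conj(0) + 2*(-3 + sqrt(2))*conj(-sqrt(2)) + 4*(-1)*conj(0) + 4*(3)*conj(0)]
      = (1/16)[(22) + (2) + (-6*sqrt(2) - 4) + (0) + (-4 + 6*sqrt(2)) + (0) + (0)] = 16/16 = 1
  <chi_rho, chi_6> = (1/16)[1*(11)*conj(2) + 1*(-1)*conj(2) + 2*(-3 - sqrt(2))*conj(0) + 2*(5)*conj(-2) + 2*(-3 + sqrt(2))*conj(0) + 4*(-1)*conj(0) + 4*(3)*conj(0)]
      = (1/16)[(22) + (-2) + (0) + (-20) + (0) + (0) + (0)] = 0/16 = 0
  <chi_rho, chi_7> = (1/16)[1*(11)*conj(2) + 1*(-1)*conj(-2) + 2*(-3 - sqrt(2))*conj(-sqrt(2)) + 2*(5)*conj(0) + 2*(-3 + sqrt(2))*conj(sqrt(2)) + 4*(-1)*conj(0) + 4*(3)*conj(0)]
      = (1/16)[(22) + (2) + (4 + 6*sqrt(2)) + (0) + (4 - 6*sqrt(2)) + (0) + (0)] = 32/16 = 2
Dimension check: dim(rho) = sum (mult * dim) = 1*1 + 0*1 + 1*1 + 3*1 + 1*2 + 0*2 + 2*2 = 11 = chi_rho(e) = 11.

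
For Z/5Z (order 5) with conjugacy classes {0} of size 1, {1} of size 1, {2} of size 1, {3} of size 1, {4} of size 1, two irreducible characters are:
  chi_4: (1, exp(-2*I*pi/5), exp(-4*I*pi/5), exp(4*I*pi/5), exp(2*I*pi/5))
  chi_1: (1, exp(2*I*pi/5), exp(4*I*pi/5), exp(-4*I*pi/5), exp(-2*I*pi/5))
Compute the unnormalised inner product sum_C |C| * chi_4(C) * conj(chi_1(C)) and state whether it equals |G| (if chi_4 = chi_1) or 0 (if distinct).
Sum = 0; so <chi_4, chi_1> = 0 (distinct irreducibles are orthogonal).

Details: Compute term by term over conjugacy classes (|C| * chi_4(C) * conj(chi_1(C))):
  1*(1)*conj(1) + 1*(exp(-2*I*pi/5))*conj(exp(2*I*pi/5)) + 1*(exp(-4*I*pi/5))*conj(exp(4*I*pi/5)) + 1*(exp(4*I*pi/5))*conj(exp(-4*I*pi/5)) + 1*(exp(2*I*pi/5))*conj(exp(-2*I*pi/5))
  = (1) + (exp(-4*I*pi/5)) + (exp(2*I*pi/5)) + (exp(-2*I*pi/5)) + (exp(4*I*pi/5))
  = 0.
(Exp terms are combined using exp(i*s)*conj(exp(i*t)) = exp(i*(s-t)), and sums of them are collapsed using the identity that for every m > 1 the m distinct m-th roots of unity sum to 0, e.g. 1 + exp(2*I*pi/3) + exp(-2*I*pi/3) = 0.)
Dividing by |G| = 5 gives 0/5 = 0, matching the row-orthogonality relation <chi_4, chi_1> = [chi_4 = chi_1].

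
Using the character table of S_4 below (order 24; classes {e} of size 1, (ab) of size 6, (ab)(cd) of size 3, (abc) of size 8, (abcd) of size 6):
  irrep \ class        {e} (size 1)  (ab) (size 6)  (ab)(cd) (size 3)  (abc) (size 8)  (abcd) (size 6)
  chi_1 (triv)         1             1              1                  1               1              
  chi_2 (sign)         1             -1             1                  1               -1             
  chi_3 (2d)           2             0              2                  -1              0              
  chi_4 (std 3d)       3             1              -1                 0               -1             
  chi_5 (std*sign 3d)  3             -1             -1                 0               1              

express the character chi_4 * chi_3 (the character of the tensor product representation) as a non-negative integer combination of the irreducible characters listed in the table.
chi_4 tensor chi_3 = chi_4 + chi_5 (all other irreducibles have multiplicity 0).

Solution. The character of a tensor product is the pointwise product (chi_4 * chi_3)(C) = chi_4(C) * chi_3(C):
  {e}: (3)*(2), (ab): (1)*(0), (ab)(cd): (-1)*(2), (abc): (0)*(-1), (abcd): (-1)*(0)
so (chi_4 * chi_3) takes values
  {e} -> 6, (ab) -> 0, (ab)(cd) -> -2, (abc) -> 0, (abcd) -> 0.
Now take the inner product of this character with each irreducible chi from the table, <chi_4*chi_3, chi> = (1/24) sum_C |C| (chi_4*chi_3)(C) conj(chi(C)):
  <chi_4*chi_3, chi_1> = (1/24)[1*(6)*conj(1) + 6*(0)*conj(1) + 3*(-2)*conj(1) + 8*(0)*conj(1) + 6*(0)*conj(1)]
      = (1/24)[(6) + (0) + (-6) + (0) + (0)] = 0/24 = 0
  <chi_4*chi_3, chi_2> = (1/24)[1*(6)*conj(1) + 6*(0)*conj(-1) + 3*(-2)*conj(1) + 8*(0)*conj(1) + 6*(0)*conj(-1)]
      = (1/24)[(6) + (0) + (-6) + (0) + (0)] = 0/24 = 0
  <chi_4*chi_3, chi_3> = (1/24)[1*(6)*conj(2) + 6*(0)*conj(0) + 3*(-2)*conj(2) + 8*(0)*conj(-1) + 6*(0)*conj(0)]
      = (1/24)[(12) + (0) + (-12) + (0) + (0)] = 0/24 = 0
  <chi_4*chi_3, chi_4> = (1/24)[1*(6)*conj(3) + 6*(0)*conj(1) + 3*(-2)*conj(-1) + 8*(0)*conj(0) + 6*(0)*conj(-1)]
      = (1/24)[(18) + (0) + (6) + (0) + (0)] = 24/24 = 1
  <chi_4*chi_3, chi_5> = (1/24)[1*(6)*conj(3) + 6*(0)*conj(-1) + 3*(-2)*conj(-1) + 8*(0)*conj(0) + 6*(0)*conj(1)]
      = (1/24)[(18) + (0) + (6) + (0) + (0)] = 24/24 = 1
Hence the multiplicities are chi_4: 1, chi_5: 1. Dimension check: dim(chi_4)*dim(chi_3) = 3*2 = 6 and sum (mult * dim) = 1*3 + 1*3 = 6.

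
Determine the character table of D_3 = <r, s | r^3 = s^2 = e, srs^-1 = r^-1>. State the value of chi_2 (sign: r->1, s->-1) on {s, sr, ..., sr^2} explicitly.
Conjugacy classes: {e} of size 1, {r^1, r^2} of size 2, {s, sr, ..., sr^2} of size 3.
Character table:
  irrep \ class              {e} (size 1)  {r^1, r^2} (size 2)  {s, sr, ..., sr^2} (size 3)
  chi_1 (triv)               1             1                    1                          
  chi_2 (sign: r->1, s->-1)  1             1                    -1                         
  chi_3 (2d, j=1)            2             -1                   0                          

Spot check: chi_2 (sign: r->1, s->-1) on {s, sr, ..., sr^2} = -1.

Proof sketch: D_3 has order 2*3 = 6 with 3 conjugacy classes, hence 3 irreducibles. Sum of squared dims 1 + 1 + 4 = 6 = |G|. Linear characters come from the abelianisation; the 2-dimensional irreps have character r^k -> 2*cos(2*pi*j*k/3), reflections -> 0.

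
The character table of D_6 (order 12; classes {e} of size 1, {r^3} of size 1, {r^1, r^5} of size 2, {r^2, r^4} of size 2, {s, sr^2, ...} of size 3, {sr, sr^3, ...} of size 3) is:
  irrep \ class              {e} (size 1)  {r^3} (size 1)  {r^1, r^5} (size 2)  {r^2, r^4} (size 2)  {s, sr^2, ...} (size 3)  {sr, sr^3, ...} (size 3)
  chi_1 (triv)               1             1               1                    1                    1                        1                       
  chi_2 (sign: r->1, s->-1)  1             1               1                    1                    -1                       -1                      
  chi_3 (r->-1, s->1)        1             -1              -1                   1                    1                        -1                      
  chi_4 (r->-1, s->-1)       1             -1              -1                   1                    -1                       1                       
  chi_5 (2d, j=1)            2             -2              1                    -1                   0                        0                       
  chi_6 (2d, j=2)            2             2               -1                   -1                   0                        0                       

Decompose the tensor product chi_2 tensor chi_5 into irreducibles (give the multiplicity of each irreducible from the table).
chi_2 tensor chi_5 = chi_5 (all other irreducibles have multiplicity 0).

The character of a tensor product is the pointwise product (chi_2 * chi_5)(C) = chi_2(C) * chi_5(C):
  {e}: (1)*(2), {r^3}: (1)*(-2), {r^1, r^5}: (1)*(1), {r^2, r^4}: (1)*(-1), {s, sr^2, ...}: (-1)*(0), {sr, sr^3, ...}: (-1)*(0)
so (chi_2 * chi_5) takes values
  {e} -> 2, {r^3} -> -2, {r^1, r^5} -> 1, {r^2, r^4} -> -1, {s, sr^2, ...} -> 0, {sr, sr^3, ...} -> 0.
Now take the inner product of this character with each irreducible chi from the table, <chi_2*chi_5, chi> = (1/12) sum_C |C| (chi_2*chi_5)(C) conj(chi(C)):
  <chi_2*chi_5, chi_1> = (1/12)[1*(2)*conj(1) + 1*(-2)*conj(1) + 2*(1)*conj(1) + 2*(-1)*conj(1) + 3*(0)*conj(1) + 3*(0)*conj(1)]
      = (1/12)[(2) + (-2) + (2) + (-2) + (0) + (0)] = 0/12 = 0
  <chi_2*chi_5, chi_2> = (1/12)[1*(2)*conj(1) + 1*(-2)*conj(1) + 2*(1)*conj(1) + 2*(-1)*conj(1) + 3*(0)*conj(-1) + 3*(0)*conj(-1)]
      = (1/12)[(2) + (-2) + (2) + (-2) + (0) + (0)] = 0/12 = 0
  <chi_2*chi_5, chi_3> = (1/12)[1*(2)*conj(1) + 1*(-2)*conj(-1) + 2*(1)*conj(-1) + 2*(-1)*conj(1) + 3*(0)*conj(1) + 3*(0)*conj(-1)]
      = (1/12)[(2) + (2) + (-2) + (-2) + (0) + (0)] = 0/12 = 0
  <chi_2*chi_5, chi_4> = (1/12)[1*(2)*conj(1) + 1*(-2)*conj(-1) + 2*(1)*conj(-1) + 2*(-1)*conj(1) + 3*(0)*conj(-1) + 3*(0)*conj(1)]
      = (1/12)[(2) + (2) + (-2) + (-2) + (0) + (0)] = 0/12 = 0
  <chi_2*chi_5, chi_5> = (1/12)[1*(2)*conj(2) + 1*(-2)*conj(-2) + 2*(1)*conj(1) + 2*(-1)*conj(-1) + 3*(0)*conj(0) + 3*(0)*conj(0)]
      = (1/12)[(4) + (4) + (2) + (2) + (0) + (0)] = 12/12 = 1
  <chi_2*chi_5, chi_6> = (1/12)[1*(2)*conj(2) + 1*(-2)*conj(2) + 2*(1)*conj(-1) + 2*(-1)*conj(-1) + 3*(0)*conj(0) + 3*(0)*conj(0)]
      = (1/12)[(4) + (-4) + (-2) + (2) + (0) + (0)] = 0/12 = 0
Hence the multiplicities are chi_5: 1. Dimension check: dim(chi_2)*dim(chi_5) = 1*2 = 2 and sum (mult * dim) = 1*2 = 2.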